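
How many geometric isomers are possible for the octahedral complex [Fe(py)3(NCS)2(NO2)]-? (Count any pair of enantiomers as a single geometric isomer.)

The six octahedral sites form three mutually perpendicular trans pairs.
Systematic placement gives 3 geometric isomers: py mer, NCS trans; py mer, NCS cis; py fac, NCS cis.

3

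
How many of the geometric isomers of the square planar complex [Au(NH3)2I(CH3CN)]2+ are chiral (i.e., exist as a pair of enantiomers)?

0

A square has two trans pairs of vertices; adjacent vertices are cis.
The distinct arrangements are (2 in all): NH3 cis; NH3 trans.
Each arrangement has an internal mirror plane or centre of symmetry, so none is chiral.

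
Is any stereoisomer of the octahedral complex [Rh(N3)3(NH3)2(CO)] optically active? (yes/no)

The distinct arrangements are (3 in all): N3 mer, NH3 trans; N3 fac, NH3 cis; N3 mer, NH3 cis.
Each arrangement has an internal mirror plane or centre of symmetry, so none is chiral.

no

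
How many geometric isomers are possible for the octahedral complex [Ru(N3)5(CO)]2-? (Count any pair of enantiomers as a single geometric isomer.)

An octahedron has six vertices in three trans pairs; every non-trans pair is cis.
Only one geometric arrangement is possible.

1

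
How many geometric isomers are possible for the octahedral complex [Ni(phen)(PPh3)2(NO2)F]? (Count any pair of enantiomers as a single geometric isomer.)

4

An octahedron has six vertices in three trans pairs; every non-trans pair is cis.
Each phen is bidentate and must span two cis positions.
There are 4 geometric isomers: PPh3 cis (3 arrangements, 2 chiral); PPh3 trans.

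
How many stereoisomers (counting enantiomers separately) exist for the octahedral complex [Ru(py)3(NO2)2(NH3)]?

An octahedron has six vertices in three trans pairs; every non-trans pair is cis.
There are 3 geometric isomers: py mer, NO2 cis; py mer, NO2 trans; py fac, NO2 cis.
Each arrangement has an internal mirror plane or centre of symmetry, so none is chiral.

3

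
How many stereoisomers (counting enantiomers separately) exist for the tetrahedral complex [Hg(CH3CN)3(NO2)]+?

All four vertices of a tetrahedron are equivalent and mutually adjacent, so cis/trans isomerism cannot arise.
Only one geometric arrangement is possible.

1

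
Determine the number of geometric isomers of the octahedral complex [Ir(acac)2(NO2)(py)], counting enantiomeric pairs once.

Each acac is bidentate and must span two cis positions.
There are 2 geometric isomers: NO2 and py mutually cis (chiral); NO2 and py mutually trans.

2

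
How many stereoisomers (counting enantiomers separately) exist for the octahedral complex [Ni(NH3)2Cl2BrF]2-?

8

In an octahedral complex each vertex has one trans partner and four cis neighbours.
Systematic placement gives 6 geometric isomers: NH3 trans, Cl cis; NH3 cis, Cl cis (3 arrangements, 2 chiral); NH3 trans, Cl trans; NH3 cis, Cl trans.
Of these, 2 lack any improper symmetry element and so occur as enantiomeric pairs, giving 6 + 2 = 8 stereoisomers in total.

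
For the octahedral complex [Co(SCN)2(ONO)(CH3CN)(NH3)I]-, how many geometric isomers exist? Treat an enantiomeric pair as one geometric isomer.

9

An octahedron has six vertices in three trans pairs; every non-trans pair is cis.
Exhaustive case analysis gives 9 geometric isomers.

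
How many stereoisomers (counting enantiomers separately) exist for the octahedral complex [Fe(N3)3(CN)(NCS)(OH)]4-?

An octahedron has six vertices in three trans pairs; every non-trans pair is cis.
Working through the distinct placements yields 4 geometric isomers: N3 mer (3 arrangements); N3 fac (chiral).
One of these lacks any improper symmetry element and so occurs as an enantiomeric pair, giving 4 + 1 = 5 stereoisomers in total.

5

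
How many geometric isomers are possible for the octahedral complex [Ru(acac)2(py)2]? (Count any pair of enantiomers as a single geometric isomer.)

2

The six octahedral sites form three mutually perpendicular trans pairs.
Each acac is bidentate and must span two cis positions.
Working through the distinct placements yields 2 geometric isomers: py trans; py cis (chiral).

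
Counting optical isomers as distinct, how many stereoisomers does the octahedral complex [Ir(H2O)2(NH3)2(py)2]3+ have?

In an octahedral complex each vertex has one trans partner and four cis neighbours.
Working through the distinct placements yields 5 geometric isomers: H2O trans, NH3 trans, py trans; H2O trans, NH3 cis, py cis; H2O cis, NH3 cis, py trans; H2O cis, NH3 cis, py cis (chiral); H2O cis, NH3 trans, py cis.
One of these lacks any improper symmetry element and so occurs as an enantiomeric pair, giving 5 + 1 = 6 stereoisomers in total.

6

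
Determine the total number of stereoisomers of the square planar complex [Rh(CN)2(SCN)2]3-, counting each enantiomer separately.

2

In a square planar complex each vertex has one trans partner and two cis neighbours.
The distinct arrangements are (2 in all): CN cis; CN trans.
Each arrangement has an internal mirror plane or centre of symmetry, so none is chiral.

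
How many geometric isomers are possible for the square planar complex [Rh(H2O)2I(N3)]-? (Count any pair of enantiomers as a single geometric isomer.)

2

In a square planar complex each vertex has one trans partner and two cis neighbours.
The distinct arrangements are (2 in all): H2O cis; H2O trans.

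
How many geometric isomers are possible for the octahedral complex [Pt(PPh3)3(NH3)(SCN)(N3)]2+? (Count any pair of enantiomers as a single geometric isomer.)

4

Systematic placement gives 4 geometric isomers: PPh3 mer (3 arrangements); PPh3 fac (chiral).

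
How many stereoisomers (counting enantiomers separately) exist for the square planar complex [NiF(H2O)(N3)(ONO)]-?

3

In a square planar complex each vertex has one trans partner and two cis neighbours.
Working through the distinct placements yields 3 geometric isomers: (F/N3 trans, H2O/ONO trans); (F/ONO trans, H2O/N3 trans); (F/H2O trans, N3/ONO trans).
Each arrangement has an internal mirror plane or centre of symmetry, so none is chiral.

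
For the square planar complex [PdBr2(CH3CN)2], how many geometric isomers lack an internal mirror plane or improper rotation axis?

0

Working through the distinct placements yields 2 geometric isomers: Br cis; Br trans.
Each arrangement has an internal mirror plane or centre of symmetry, so none is chiral.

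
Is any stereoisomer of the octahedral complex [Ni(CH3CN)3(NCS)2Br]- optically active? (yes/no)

no

Working through the distinct placements yields 3 geometric isomers: CH3CN mer, NCS trans; CH3CN fac, NCS cis; CH3CN mer, NCS cis.
Each arrangement has an internal mirror plane or centre of symmetry, so none is chiral.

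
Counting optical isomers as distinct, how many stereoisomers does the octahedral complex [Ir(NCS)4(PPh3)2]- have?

The six octahedral sites form three mutually perpendicular trans pairs.
There are 2 geometric isomers: PPh3 trans; PPh3 cis.
Each arrangement has an internal mirror plane or centre of symmetry, so none is chiral.

2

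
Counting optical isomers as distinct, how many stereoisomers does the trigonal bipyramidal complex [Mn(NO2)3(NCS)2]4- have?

In a trigonal bipyramid the two axial positions differ from the three equatorial ones.
The distinct arrangements are (3 in all): NCS both axial; NCS one axial, one equatorial; NCS both equatorial.
Each arrangement has an internal mirror plane or centre of symmetry, so none is chiral.

3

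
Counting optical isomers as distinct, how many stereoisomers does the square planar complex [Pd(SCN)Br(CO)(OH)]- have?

3

In a square planar complex each vertex has one trans partner and two cis neighbours.
Working through the distinct placements yields 3 geometric isomers: (Br/OH trans, CO/SCN trans); (Br/SCN trans, CO/OH trans); (Br/CO trans, OH/SCN trans).
Each arrangement has an internal mirror plane or centre of symmetry, so none is chiral.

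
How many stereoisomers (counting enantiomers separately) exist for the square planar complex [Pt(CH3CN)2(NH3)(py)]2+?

2

In a square planar complex each vertex has one trans partner and two cis neighbours.
The distinct arrangements are (2 in all): CH3CN cis; CH3CN trans.
Each arrangement has an internal mirror plane or centre of symmetry, so none is chiral.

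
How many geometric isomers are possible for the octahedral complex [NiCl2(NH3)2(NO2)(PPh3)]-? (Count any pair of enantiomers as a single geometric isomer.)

6

There are 6 geometric isomers: Cl trans, NH3 trans; Cl trans, NH3 cis; Cl cis, NH3 cis (3 arrangements, 2 chiral); Cl cis, NH3 trans.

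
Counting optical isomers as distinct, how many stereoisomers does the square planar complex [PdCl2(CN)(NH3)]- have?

2

In a square planar complex each vertex has one trans partner and two cis neighbours.
Working through the distinct placements yields 2 geometric isomers: Cl cis; Cl trans.
Each arrangement has an internal mirror plane or centre of symmetry, so none is chiral.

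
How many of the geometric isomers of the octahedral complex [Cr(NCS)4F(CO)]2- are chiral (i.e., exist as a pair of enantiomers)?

The six octahedral sites form three mutually perpendicular trans pairs.
Working through the distinct placements yields 2 geometric isomers: F and CO mutually trans; F and CO mutually cis.
Each arrangement has an internal mirror plane or centre of symmetry, so none is chiral.

0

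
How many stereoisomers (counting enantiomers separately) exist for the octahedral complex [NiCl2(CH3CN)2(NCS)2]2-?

6

An octahedron has six vertices in three trans pairs; every non-trans pair is cis.
Systematic placement gives 5 geometric isomers: Cl trans, CH3CN trans, NCS trans; Cl cis, CH3CN trans, NCS cis; Cl cis, CH3CN cis, NCS trans; Cl cis, CH3CN cis, NCS cis (chiral); Cl trans, CH3CN cis, NCS cis.
One of these lacks any improper symmetry element and so occurs as an enantiomeric pair, giving 5 + 1 = 6 stereoisomers in total.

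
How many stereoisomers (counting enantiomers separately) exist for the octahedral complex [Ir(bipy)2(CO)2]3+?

3

In an octahedral complex each vertex has one trans partner and four cis neighbours.
Each bipy is bidentate and must span two cis positions.
There are 2 geometric isomers: CO trans; CO cis (chiral).
One of these lacks any improper symmetry element and so occurs as an enantiomeric pair, giving 2 + 1 = 3 stereoisomers in total.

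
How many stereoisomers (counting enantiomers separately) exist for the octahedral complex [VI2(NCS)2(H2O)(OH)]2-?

In an octahedral complex each vertex has one trans partner and four cis neighbours.
There are 6 geometric isomers: I cis, NCS cis (3 arrangements, 2 chiral); I cis, NCS trans; I trans, NCS cis; I trans, NCS trans.
Of these, 2 lack any improper symmetry element and so occur as enantiomeric pairs, giving 6 + 2 = 8 stereoisomers in total.

8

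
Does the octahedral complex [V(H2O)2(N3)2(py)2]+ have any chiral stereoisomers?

yes

An octahedron has six vertices in three trans pairs; every non-trans pair is cis.
Working through the distinct placements yields 5 geometric isomers: H2O trans, N3 trans, py trans; H2O trans, N3 cis, py cis; H2O cis, N3 cis, py trans; H2O cis, N3 cis, py cis (chiral); H2O cis, N3 trans, py cis.
One of these lacks any improper symmetry element and so occurs as an enantiomeric pair, giving 5 + 1 = 6 stereoisomers in total.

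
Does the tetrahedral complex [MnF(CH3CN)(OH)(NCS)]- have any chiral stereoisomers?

All four vertices of a tetrahedron are equivalent and mutually adjacent, so cis/trans isomerism cannot arise.
Only one geometric arrangement is possible; it has no improper symmetry element, so it exists as a pair of enantiomers (2 stereoisomers).

yes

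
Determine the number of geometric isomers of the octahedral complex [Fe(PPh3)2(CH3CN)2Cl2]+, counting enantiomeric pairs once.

The distinct arrangements are (5 in all): PPh3 trans, CH3CN trans, Cl trans; PPh3 cis, CH3CN trans, Cl cis; PPh3 trans, CH3CN cis, Cl cis; PPh3 cis, CH3CN cis, Cl cis (chiral); PPh3 cis, CH3CN cis, Cl trans.

5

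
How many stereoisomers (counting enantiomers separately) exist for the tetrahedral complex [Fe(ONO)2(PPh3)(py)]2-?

All four vertices of a tetrahedron are equivalent and mutually adjacent, so cis/trans isomerism cannot arise.
Only one geometric arrangement is possible.

1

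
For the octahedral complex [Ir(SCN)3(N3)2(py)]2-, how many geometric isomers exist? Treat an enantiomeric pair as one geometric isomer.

3

Systematic placement gives 3 geometric isomers: SCN mer, N3 trans; SCN fac, N3 cis; SCN mer, N3 cis.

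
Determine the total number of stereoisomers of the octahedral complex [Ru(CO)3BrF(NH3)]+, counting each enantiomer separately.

5

In an octahedral complex each vertex has one trans partner and four cis neighbours.
The distinct arrangements are (4 in all): CO mer (3 arrangements); CO fac (chiral).
One of these lacks any improper symmetry element and so occurs as an enantiomeric pair, giving 4 + 1 = 5 stereoisomers in total.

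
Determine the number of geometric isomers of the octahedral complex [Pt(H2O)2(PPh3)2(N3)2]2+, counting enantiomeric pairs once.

An octahedron has six vertices in three trans pairs; every non-trans pair is cis.
There are 5 geometric isomers: H2O trans, PPh3 trans, N3 trans; H2O trans, PPh3 cis, N3 cis; H2O cis, PPh3 trans, N3 cis; H2O cis, PPh3 cis, N3 cis (chiral); H2O cis, PPh3 cis, N3 trans.

5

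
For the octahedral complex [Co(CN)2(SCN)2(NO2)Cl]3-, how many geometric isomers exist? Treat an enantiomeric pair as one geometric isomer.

The six octahedral sites form three mutually perpendicular trans pairs.
There are 6 geometric isomers: CN trans, SCN trans; CN trans, SCN cis; CN cis, SCN trans; CN cis, SCN cis (3 arrangements, 2 chiral).

6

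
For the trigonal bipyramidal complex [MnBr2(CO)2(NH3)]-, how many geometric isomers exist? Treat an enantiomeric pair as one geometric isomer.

Placing the ligands in turn and identifying arrangements related by rotation or reflection leaves 5 distinct geometric isomers.

5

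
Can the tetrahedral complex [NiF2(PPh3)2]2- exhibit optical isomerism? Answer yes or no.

no

All four vertices of a tetrahedron are equivalent and mutually adjacent, so cis/trans isomerism cannot arise.
Only one geometric arrangement is possible.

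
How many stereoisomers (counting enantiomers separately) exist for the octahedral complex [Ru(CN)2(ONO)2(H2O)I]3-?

Systematic placement gives 6 geometric isomers: CN trans, ONO trans; CN trans, ONO cis; CN cis, ONO trans; CN cis, ONO cis (3 arrangements, 2 chiral).
Of these, 2 lack any improper symmetry element and so occur as enantiomeric pairs, giving 6 + 2 = 8 stereoisomers in total.

8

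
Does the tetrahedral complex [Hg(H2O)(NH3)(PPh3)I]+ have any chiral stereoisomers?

Only one geometric arrangement is possible; it has no improper symmetry element, so it exists as a pair of enantiomers (2 stereoisomers).

yes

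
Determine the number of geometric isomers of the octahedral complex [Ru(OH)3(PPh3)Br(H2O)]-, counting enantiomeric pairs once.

There are 4 geometric isomers: OH mer (3 arrangements); OH fac (chiral).

4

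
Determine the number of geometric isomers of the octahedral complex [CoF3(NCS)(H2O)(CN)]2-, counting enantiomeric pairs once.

In an octahedral complex each vertex has one trans partner and four cis neighbours.
There are 4 geometric isomers: F mer (3 arrangements); F fac (chiral).

4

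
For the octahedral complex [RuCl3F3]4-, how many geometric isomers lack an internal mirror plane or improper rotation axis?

0

The six octahedral sites form three mutually perpendicular trans pairs.
Working through the distinct placements yields 2 geometric isomers: Cl mer; Cl fac.
Each arrangement has an internal mirror plane or centre of symmetry, so none is chiral.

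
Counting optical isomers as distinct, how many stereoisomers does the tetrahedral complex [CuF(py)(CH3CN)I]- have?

All four vertices of a tetrahedron are equivalent and mutually adjacent, so cis/trans isomerism cannot arise.
Only one geometric arrangement is possible; it has no improper symmetry element, so it exists as a pair of enantiomers (2 stereoisomers).

2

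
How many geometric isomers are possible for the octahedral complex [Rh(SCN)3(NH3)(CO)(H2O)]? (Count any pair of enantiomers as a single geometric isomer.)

In an octahedral complex each vertex has one trans partner and four cis neighbours.
Systematic placement gives 4 geometric isomers: SCN mer (3 arrangements); SCN fac (chiral).

4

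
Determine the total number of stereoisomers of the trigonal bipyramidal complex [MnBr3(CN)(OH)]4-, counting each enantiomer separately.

A trigonal bipyramid has two axial and three equatorial sites, which are chemically inequivalent.
There are 4 geometric isomers: CN equatorial, OH equatorial; CN axial, OH equatorial; CN equatorial, OH axial; CN axial, OH axial.
Each arrangement has an internal mirror plane or centre of symmetry, so none is chiral.

4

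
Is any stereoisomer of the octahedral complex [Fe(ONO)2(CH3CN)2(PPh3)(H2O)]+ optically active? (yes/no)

yes

An octahedron has six vertices in three trans pairs; every non-trans pair is cis.
There are 6 geometric isomers: ONO cis, CH3CN trans; ONO trans, CH3CN trans; ONO cis, CH3CN cis (3 arrangements, 2 chiral); ONO trans, CH3CN cis.
Of these, 2 lack any improper symmetry element and so occur as enantiomeric pairs, giving 6 + 2 = 8 stereoisomers in total.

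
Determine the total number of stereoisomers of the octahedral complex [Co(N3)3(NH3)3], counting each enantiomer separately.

2

An octahedron has six vertices in three trans pairs; every non-trans pair is cis.
The distinct arrangements are (2 in all): N3 mer; N3 fac.
Each arrangement has an internal mirror plane or centre of symmetry, so none is chiral.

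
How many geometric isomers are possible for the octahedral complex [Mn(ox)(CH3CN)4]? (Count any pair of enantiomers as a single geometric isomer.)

The six octahedral sites form three mutually perpendicular trans pairs.
Each ox is bidentate and must span two cis positions.
Only one geometric arrangement is possible.

1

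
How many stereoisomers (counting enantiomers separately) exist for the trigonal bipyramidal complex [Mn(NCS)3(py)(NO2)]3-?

A trigonal bipyramid has two axial and three equatorial sites, which are chemically inequivalent.
Working through the distinct placements yields 4 geometric isomers: py equatorial, NO2 equatorial; py equatorial, NO2 axial; py axial, NO2 equatorial; py axial, NO2 axial.
Each arrangement has an internal mirror plane or centre of symmetry, so none is chiral.

4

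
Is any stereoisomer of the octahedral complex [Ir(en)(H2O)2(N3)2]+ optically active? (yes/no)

yes

In an octahedral complex each vertex has one trans partner and four cis neighbours.
Each en is bidentate and must span two cis positions.
The distinct arrangements are (3 in all): H2O trans, N3 cis; H2O cis, N3 cis (chiral); H2O cis, N3 trans.
One of these lacks any improper symmetry element and so occurs as an enantiomeric pair, giving 3 + 1 = 4 stereoisomers in total.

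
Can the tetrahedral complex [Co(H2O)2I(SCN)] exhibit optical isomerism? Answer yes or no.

no

In a tetrahedral complex all four positions are equivalent and every pair of ligands is adjacent — there is no cis/trans distinction.
Only one geometric arrangement is possible.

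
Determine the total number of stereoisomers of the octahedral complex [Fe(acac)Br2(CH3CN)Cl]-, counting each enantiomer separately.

Each acac is bidentate and must span two cis positions.
The distinct arrangements are (4 in all): Br trans; Br cis (3 arrangements, 2 chiral).
Of these, 2 lack any improper symmetry element and so occur as enantiomeric pairs, giving 4 + 2 = 6 stereoisomers in total.

6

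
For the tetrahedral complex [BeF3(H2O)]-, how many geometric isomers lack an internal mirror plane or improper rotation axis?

0

Only one geometric arrangement is possible.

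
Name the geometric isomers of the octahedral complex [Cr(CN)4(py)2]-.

Systematic placement gives 2 geometric isomers: py trans; py cis.

cis and trans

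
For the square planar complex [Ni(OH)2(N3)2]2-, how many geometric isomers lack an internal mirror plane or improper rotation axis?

A square has two trans pairs of vertices; adjacent vertices are cis.
There are 2 geometric isomers: OH cis; OH trans.
Each arrangement has an internal mirror plane or centre of symmetry, so none is chiral.

0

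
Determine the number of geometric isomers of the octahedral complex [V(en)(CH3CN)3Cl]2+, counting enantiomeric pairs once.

Each en is bidentate and must span two cis positions.
The distinct arrangements are (2 in all): CH3CN mer; CH3CN fac.

2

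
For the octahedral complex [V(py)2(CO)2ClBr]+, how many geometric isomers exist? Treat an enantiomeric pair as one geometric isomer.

6

An octahedron has six vertices in three trans pairs; every non-trans pair is cis.
The distinct arrangements are (6 in all): py trans, CO cis; py cis, CO cis (3 arrangements, 2 chiral); py trans, CO trans; py cis, CO trans.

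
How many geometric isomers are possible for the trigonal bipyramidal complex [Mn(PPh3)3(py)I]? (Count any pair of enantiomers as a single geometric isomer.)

A trigonal bipyramid has two axial and three equatorial sites, which are chemically inequivalent.
There are 4 geometric isomers: py equatorial, I axial; py axial, I axial; py equatorial, I equatorial; py axial, I equatorial.

4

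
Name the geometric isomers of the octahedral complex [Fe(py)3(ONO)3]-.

fac and mer

In an octahedral complex each vertex has one trans partner and four cis neighbours.
Systematic placement gives 2 geometric isomers: py mer; py fac.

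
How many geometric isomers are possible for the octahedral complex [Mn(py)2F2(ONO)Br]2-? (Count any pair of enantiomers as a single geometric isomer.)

6

Working through the distinct placements yields 6 geometric isomers: py trans, F cis; py cis, F cis (3 arrangements, 2 chiral); py trans, F trans; py cis, F trans.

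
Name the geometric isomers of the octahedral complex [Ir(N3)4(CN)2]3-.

cis and trans

The distinct arrangements are (2 in all): CN trans; CN cis.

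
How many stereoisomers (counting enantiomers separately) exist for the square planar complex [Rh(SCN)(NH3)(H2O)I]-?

In a square planar complex each vertex has one trans partner and two cis neighbours.
Working through the distinct placements yields 3 geometric isomers: (H2O/NH3 trans, I/SCN trans); (H2O/SCN trans, I/NH3 trans); (H2O/I trans, NH3/SCN trans).
Each arrangement has an internal mirror plane or centre of symmetry, so none is chiral.

3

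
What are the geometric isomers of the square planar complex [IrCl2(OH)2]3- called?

cis and trans

A square has two trans pairs of vertices; adjacent vertices are cis.
Systematic placement gives 2 geometric isomers: Cl cis; Cl trans.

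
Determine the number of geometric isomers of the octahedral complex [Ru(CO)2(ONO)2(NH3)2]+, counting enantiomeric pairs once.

An octahedron has six vertices in three trans pairs; every non-trans pair is cis.
Working through the distinct placements yields 5 geometric isomers: CO trans, ONO trans, NH3 trans; CO trans, ONO cis, NH3 cis; CO cis, ONO trans, NH3 cis; CO cis, ONO cis, NH3 cis (chiral); CO cis, ONO cis, NH3 trans.

5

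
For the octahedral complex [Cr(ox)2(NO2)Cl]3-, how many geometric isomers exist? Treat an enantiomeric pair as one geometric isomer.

2

The six octahedral sites form three mutually perpendicular trans pairs.
Each ox is bidentate and must span two cis positions.
The distinct arrangements are (2 in all): NO2 and Cl mutually trans; NO2 and Cl mutually cis (chiral).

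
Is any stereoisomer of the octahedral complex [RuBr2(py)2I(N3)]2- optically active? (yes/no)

An octahedron has six vertices in three trans pairs; every non-trans pair is cis.
The distinct arrangements are (6 in all): Br trans, py trans; Br trans, py cis; Br cis, py trans; Br cis, py cis (3 arrangements, 2 chiral).
Of these, 2 lack any improper symmetry element and so occur as enantiomeric pairs, giving 6 + 2 = 8 stereoisomers in total.

yes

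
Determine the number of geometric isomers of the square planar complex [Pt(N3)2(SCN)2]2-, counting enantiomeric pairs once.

2

A square has two trans pairs of vertices; adjacent vertices are cis.
There are 2 geometric isomers: N3 cis; N3 trans.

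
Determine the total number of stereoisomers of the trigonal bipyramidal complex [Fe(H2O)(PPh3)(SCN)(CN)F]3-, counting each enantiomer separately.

Placing the ligands in turn and identifying arrangements related by rotation or reflection leaves 10 distinct geometric isomers.
Of these, 10 lack any improper symmetry element and so occur as enantiomeric pairs, giving 10 + 10 = 20 stereoisomers in total.

20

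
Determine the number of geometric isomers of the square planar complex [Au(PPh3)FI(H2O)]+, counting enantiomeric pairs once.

3

In a square planar complex each vertex has one trans partner and two cis neighbours.
There are 3 geometric isomers: (F/I trans, H2O/PPh3 trans); (F/PPh3 trans, H2O/I trans); (F/H2O trans, I/PPh3 trans).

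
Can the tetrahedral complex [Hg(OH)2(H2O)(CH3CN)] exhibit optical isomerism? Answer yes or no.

In a tetrahedral complex all four positions are equivalent and every pair of ligands is adjacent — there is no cis/trans distinction.
Only one geometric arrangement is possible.

no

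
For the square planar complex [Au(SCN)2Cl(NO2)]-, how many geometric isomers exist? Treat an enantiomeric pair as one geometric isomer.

2

In a square planar complex each vertex has one trans partner and two cis neighbours.
There are 2 geometric isomers: SCN cis; SCN trans.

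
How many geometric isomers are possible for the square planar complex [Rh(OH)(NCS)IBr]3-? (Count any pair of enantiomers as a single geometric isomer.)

3

Working through the distinct placements yields 3 geometric isomers: (Br/NCS trans, I/OH trans); (Br/OH trans, I/NCS trans); (Br/I trans, NCS/OH trans).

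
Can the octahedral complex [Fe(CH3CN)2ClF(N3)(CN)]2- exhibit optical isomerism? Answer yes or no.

yes

An octahedron has six vertices in three trans pairs; every non-trans pair is cis.
Placing the ligands in turn and identifying arrangements related by rotation or reflection leaves 9 distinct geometric isomers.
Of these, 6 lack any improper symmetry element and so occur as enantiomeric pairs, giving 9 + 6 = 15 stereoisomers in total.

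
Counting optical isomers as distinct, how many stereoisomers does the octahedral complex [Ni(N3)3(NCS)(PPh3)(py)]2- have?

The distinct arrangements are (4 in all): N3 mer (3 arrangements); N3 fac (chiral).
One of these lacks any improper symmetry element and so occurs as an enantiomeric pair, giving 4 + 1 = 5 stereoisomers in total.

5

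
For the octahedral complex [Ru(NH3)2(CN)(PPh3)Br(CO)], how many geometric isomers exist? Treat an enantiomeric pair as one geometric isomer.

9

The six octahedral sites form three mutually perpendicular trans pairs.
Placing the ligands in turn and identifying arrangements related by rotation or reflection leaves 9 distinct geometric isomers.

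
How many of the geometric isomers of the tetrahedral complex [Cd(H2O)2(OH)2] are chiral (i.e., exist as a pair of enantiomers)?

Only one geometric arrangement is possible.

0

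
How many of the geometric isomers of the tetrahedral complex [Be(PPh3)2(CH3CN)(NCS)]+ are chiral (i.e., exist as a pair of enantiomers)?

0

Only one geometric arrangement is possible.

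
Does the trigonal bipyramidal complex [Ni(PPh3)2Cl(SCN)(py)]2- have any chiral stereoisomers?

In a trigonal bipyramid the two axial positions differ from the three equatorial ones.
Placing the ligands in turn and identifying arrangements related by rotation or reflection leaves 7 distinct geometric isomers.
Of these, 3 lack any improper symmetry element and so occur as enantiomeric pairs, giving 7 + 3 = 10 stereoisomers in total.

yes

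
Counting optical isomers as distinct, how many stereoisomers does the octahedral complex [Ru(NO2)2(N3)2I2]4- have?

In an octahedral complex each vertex has one trans partner and four cis neighbours.
There are 5 geometric isomers: NO2 trans, N3 trans, I trans; NO2 cis, N3 cis, I trans; NO2 trans, N3 cis, I cis; NO2 cis, N3 cis, I cis (chiral); NO2 cis, N3 trans, I cis.
One of these lacks any improper symmetry element and so occurs as an enantiomeric pair, giving 5 + 1 = 6 stereoisomers in total.

6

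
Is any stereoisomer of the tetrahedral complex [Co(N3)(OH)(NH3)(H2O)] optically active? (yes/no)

yes

In a tetrahedral complex all four positions are equivalent and every pair of ligands is adjacent — there is no cis/trans distinction.
Only one geometric arrangement is possible; it has no improper symmetry element, so it exists as a pair of enantiomers (2 stereoisomers).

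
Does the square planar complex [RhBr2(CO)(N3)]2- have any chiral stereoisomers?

no

In a square planar complex each vertex has one trans partner and two cis neighbours.
Systematic placement gives 2 geometric isomers: Br cis; Br trans.
Each arrangement has an internal mirror plane or centre of symmetry, so none is chiral.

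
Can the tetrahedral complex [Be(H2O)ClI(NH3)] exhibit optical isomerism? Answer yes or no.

yes

Only one geometric arrangement is possible; it has no improper symmetry element, so it exists as a pair of enantiomers (2 stereoisomers).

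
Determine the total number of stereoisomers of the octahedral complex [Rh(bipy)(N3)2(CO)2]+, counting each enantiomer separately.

4

An octahedron has six vertices in three trans pairs; every non-trans pair is cis.
Each bipy is bidentate and must span two cis positions.
The distinct arrangements are (3 in all): N3 cis, CO trans; N3 cis, CO cis (chiral); N3 trans, CO cis.
One of these lacks any improper symmetry element and so occurs as an enantiomeric pair, giving 3 + 1 = 4 stereoisomers in total.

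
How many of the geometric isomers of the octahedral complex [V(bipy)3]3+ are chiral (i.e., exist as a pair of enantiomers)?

The six octahedral sites form three mutually perpendicular trans pairs.
Each bipy is bidentate and must span two cis positions.
Only one geometric arrangement is possible; it has no improper symmetry element, so it exists as a pair of enantiomers (2 stereoisomers).

1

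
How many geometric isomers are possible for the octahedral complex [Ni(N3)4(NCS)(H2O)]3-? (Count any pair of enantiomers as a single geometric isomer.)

2

Working through the distinct placements yields 2 geometric isomers: NCS and H2O mutually cis; NCS and H2O mutually trans.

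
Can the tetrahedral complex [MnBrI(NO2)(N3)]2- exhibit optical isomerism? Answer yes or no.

yes

In a tetrahedral complex all four positions are equivalent and every pair of ligands is adjacent — there is no cis/trans distinction.
Only one geometric arrangement is possible; it has no improper symmetry element, so it exists as a pair of enantiomers (2 stereoisomers).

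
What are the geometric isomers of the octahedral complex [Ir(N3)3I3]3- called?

fac and mer

In an octahedral complex each vertex has one trans partner and four cis neighbours.
Systematic placement gives 2 geometric isomers: N3 mer; N3 fac.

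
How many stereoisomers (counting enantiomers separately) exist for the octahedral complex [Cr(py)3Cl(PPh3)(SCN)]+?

5

The six octahedral sites form three mutually perpendicular trans pairs.
Working through the distinct placements yields 4 geometric isomers: py mer (3 arrangements); py fac (chiral).
One of these lacks any improper symmetry element and so occurs as an enantiomeric pair, giving 4 + 1 = 5 stereoisomers in total.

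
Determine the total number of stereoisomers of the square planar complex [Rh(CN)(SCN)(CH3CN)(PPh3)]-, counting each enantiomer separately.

3

A square has two trans pairs of vertices; adjacent vertices are cis.
Working through the distinct placements yields 3 geometric isomers: (CH3CN/PPh3 trans, CN/SCN trans); (CH3CN/SCN trans, CN/PPh3 trans); (CH3CN/CN trans, PPh3/SCN trans).
Each arrangement has an internal mirror plane or centre of symmetry, so none is chiral.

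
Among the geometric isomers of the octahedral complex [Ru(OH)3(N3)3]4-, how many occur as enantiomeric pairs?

0

The six octahedral sites form three mutually perpendicular trans pairs.
Systematic placement gives 2 geometric isomers: OH mer; OH fac.
Each arrangement has an internal mirror plane or centre of symmetry, so none is chiral.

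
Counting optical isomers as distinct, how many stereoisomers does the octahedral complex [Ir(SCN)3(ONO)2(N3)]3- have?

There are 3 geometric isomers: SCN mer, ONO cis; SCN mer, ONO trans; SCN fac, ONO cis.
Each arrangement has an internal mirror plane or centre of symmetry, so none is chiral.

3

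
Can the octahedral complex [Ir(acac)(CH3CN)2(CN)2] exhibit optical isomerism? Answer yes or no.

An octahedron has six vertices in three trans pairs; every non-trans pair is cis.
Each acac is bidentate and must span two cis positions.
Systematic placement gives 3 geometric isomers: CH3CN trans, CN cis; CH3CN cis, CN cis (chiral); CH3CN cis, CN trans.
One of these lacks any improper symmetry element and so occurs as an enantiomeric pair, giving 3 + 1 = 4 stereoisomers in total.

yes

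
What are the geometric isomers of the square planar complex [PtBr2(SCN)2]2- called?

cis and trans

In a square planar complex each vertex has one trans partner and two cis neighbours.
The distinct arrangements are (2 in all): Br cis; Br trans.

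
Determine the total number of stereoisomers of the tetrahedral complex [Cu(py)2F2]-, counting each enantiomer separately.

1

In a tetrahedral complex all four positions are equivalent and every pair of ligands is adjacent — there is no cis/trans distinction.
Only one geometric arrangement is possible.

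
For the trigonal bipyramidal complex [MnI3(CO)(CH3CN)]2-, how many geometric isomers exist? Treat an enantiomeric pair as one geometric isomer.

In a trigonal bipyramid the two axial positions differ from the three equatorial ones.
Systematic placement gives 4 geometric isomers: CO axial, CH3CN axial; CO equatorial, CH3CN axial; CO axial, CH3CN equatorial; CO equatorial, CH3CN equatorial.

4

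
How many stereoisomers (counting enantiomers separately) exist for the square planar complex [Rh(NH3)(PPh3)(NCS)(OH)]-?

3

In a square planar complex each vertex has one trans partner and two cis neighbours.
There are 3 geometric isomers: (NCS/OH trans, NH3/PPh3 trans); (NCS/PPh3 trans, NH3/OH trans); (NCS/NH3 trans, OH/PPh3 trans).
Each arrangement has an internal mirror plane or centre of symmetry, so none is chiral.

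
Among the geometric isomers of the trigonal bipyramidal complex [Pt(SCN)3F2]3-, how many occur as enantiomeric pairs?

In a trigonal bipyramid the two axial positions differ from the three equatorial ones.
Working through the distinct placements yields 3 geometric isomers: F both axial; F one axial, one equatorial; F both equatorial.
Each arrangement has an internal mirror plane or centre of symmetry, so none is chiral.

0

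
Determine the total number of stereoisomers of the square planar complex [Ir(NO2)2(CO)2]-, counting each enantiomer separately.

A square has two trans pairs of vertices; adjacent vertices are cis.
Systematic placement gives 2 geometric isomers: NO2 cis; NO2 trans.
Each arrangement has an internal mirror plane or centre of symmetry, so none is chiral.

2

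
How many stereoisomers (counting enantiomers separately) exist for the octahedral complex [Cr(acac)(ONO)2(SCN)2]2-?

4

In an octahedral complex each vertex has one trans partner and four cis neighbours.
Each acac is bidentate and must span two cis positions.
Working through the distinct placements yields 3 geometric isomers: ONO trans, SCN cis; ONO cis, SCN cis (chiral); ONO cis, SCN trans.
One of these lacks any improper symmetry element and so occurs as an enantiomeric pair, giving 3 + 1 = 4 stereoisomers in total.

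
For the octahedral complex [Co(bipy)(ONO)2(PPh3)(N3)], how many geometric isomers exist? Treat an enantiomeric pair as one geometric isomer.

In an octahedral complex each vertex has one trans partner and four cis neighbours.
Each bipy is bidentate and must span two cis positions.
The distinct arrangements are (4 in all): ONO cis (3 arrangements, 2 chiral); ONO trans.

4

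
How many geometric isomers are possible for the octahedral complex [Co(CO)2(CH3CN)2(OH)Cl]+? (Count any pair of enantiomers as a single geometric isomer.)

The distinct arrangements are (6 in all): CO trans, CH3CN trans; CO cis, CH3CN trans; CO cis, CH3CN cis (3 arrangements, 2 chiral); CO trans, CH3CN cis.

6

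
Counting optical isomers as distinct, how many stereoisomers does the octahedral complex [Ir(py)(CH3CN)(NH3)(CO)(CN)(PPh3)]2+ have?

30

The six octahedral sites form three mutually perpendicular trans pairs.
Systematic enumeration (placing each ligand type in turn and discarding arrangements equivalent by rotation or reflection) gives 15 geometric isomers.
Of these, 15 lack any improper symmetry element and so occur as enantiomeric pairs, giving 15 + 15 = 30 stereoisomers in total.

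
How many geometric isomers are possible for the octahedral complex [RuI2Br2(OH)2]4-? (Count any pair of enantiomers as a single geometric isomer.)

There are 5 geometric isomers: I trans, Br trans, OH trans; I cis, Br trans, OH cis; I cis, Br cis, OH trans; I cis, Br cis, OH cis (chiral); I trans, Br cis, OH cis.

5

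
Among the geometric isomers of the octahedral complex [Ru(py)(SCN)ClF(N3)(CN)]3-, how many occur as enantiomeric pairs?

In an octahedral complex each vertex has one trans partner and four cis neighbours.
Systematic enumeration (placing each ligand type in turn and discarding arrangements equivalent by rotation or reflection) gives 15 geometric isomers.
Of these, 15 lack any improper symmetry element and so occur as enantiomeric pairs, giving 15 + 15 = 30 stereoisomers in total.

15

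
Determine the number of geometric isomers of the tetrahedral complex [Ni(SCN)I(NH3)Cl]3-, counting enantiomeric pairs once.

In a tetrahedral complex all four positions are equivalent and every pair of ligands is adjacent — there is no cis/trans distinction.
Only one geometric arrangement is possible; it has no improper symmetry element, so it exists as a pair of enantiomers (2 stereoisomers).

1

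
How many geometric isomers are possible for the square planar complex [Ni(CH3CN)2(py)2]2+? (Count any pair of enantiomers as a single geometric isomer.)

Working through the distinct placements yields 2 geometric isomers: CH3CN cis; CH3CN trans.

2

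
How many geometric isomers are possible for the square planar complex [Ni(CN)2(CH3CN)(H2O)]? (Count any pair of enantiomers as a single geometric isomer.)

2

The distinct arrangements are (2 in all): CN cis; CN trans.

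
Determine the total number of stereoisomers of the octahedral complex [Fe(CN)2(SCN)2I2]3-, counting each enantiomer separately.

6

An octahedron has six vertices in three trans pairs; every non-trans pair is cis.
There are 5 geometric isomers: CN trans, SCN trans, I trans; CN trans, SCN cis, I cis; CN cis, SCN trans, I cis; CN cis, SCN cis, I cis (chiral); CN cis, SCN cis, I trans.
One of these lacks any improper symmetry element and so occurs as an enantiomeric pair, giving 5 + 1 = 6 stereoisomers in total.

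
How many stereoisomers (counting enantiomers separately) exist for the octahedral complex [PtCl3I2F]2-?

3

The six octahedral sites form three mutually perpendicular trans pairs.
Systematic placement gives 3 geometric isomers: Cl mer, I trans; Cl mer, I cis; Cl fac, I cis.
Each arrangement has an internal mirror plane or centre of symmetry, so none is chiral.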